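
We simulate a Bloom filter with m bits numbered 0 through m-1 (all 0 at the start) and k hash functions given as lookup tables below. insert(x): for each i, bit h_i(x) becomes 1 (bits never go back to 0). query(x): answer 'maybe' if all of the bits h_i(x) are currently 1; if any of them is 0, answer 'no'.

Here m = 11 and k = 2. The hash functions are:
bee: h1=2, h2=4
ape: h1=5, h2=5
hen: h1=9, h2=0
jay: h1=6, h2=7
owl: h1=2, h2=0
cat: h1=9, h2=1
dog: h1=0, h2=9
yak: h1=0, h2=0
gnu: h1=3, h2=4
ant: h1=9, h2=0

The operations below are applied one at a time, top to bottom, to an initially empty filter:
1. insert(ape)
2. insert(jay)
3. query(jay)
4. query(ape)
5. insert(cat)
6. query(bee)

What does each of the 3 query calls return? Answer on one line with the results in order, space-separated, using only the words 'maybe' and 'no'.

Start: bits=00000000000
Op 1: insert ape -> sets bits 5 -> bits=00000100000
Op 2: insert jay -> sets bits 6 7 -> bits=00000111000
Op 3: query jay -> checks bit6=1, bit7=1 (all 1) -> maybe
Op 4: query ape -> checks bit5=1 (all 1) -> maybe
Op 5: insert cat -> sets bits 1 9 -> bits=01000111010
Op 6: query bee -> checks bit2=0, bit4=0 (has a 0) -> no
Query results in order: maybe maybe no

Answer: maybe maybe no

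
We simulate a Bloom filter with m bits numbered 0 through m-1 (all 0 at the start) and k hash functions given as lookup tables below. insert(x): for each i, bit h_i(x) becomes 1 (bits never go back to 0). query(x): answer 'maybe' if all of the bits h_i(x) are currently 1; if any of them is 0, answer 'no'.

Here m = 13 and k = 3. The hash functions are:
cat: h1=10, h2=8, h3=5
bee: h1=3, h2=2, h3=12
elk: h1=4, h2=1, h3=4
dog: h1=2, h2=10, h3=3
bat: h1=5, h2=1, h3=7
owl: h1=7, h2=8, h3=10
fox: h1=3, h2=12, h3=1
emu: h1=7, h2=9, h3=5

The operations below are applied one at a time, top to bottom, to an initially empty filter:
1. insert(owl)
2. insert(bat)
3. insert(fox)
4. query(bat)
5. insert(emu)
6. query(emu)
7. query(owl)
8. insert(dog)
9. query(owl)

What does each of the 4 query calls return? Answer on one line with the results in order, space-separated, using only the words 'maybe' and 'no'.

Start: bits=0000000000000
Op 1: insert owl -> sets bits 7 8 10 -> bits=0000000110100
Op 2: insert bat -> sets bits 1 5 7 -> bits=0100010110100
Op 3: insert fox -> sets bits 1 3 12 -> bits=0101010110101
Op 4: query bat -> checks bit1=1, bit5=1, bit7=1 (all 1) -> maybe
Op 5: insert emu -> sets bits 5 7 9 -> bits=0101010111101
Op 6: query emu -> checks bit5=1, bit7=1, bit9=1 (all 1) -> maybe
Op 7: query owl -> checks bit7=1, bit8=1, bit10=1 (all 1) -> maybe
Op 8: insert dog -> sets bits 2 3 10 -> bits=0111010111101
Op 9: query owl -> checks bit7=1, bit8=1, bit10=1 (all 1) -> maybe
Query results in order: maybe maybe maybe maybe

Answer: maybe maybe maybe maybe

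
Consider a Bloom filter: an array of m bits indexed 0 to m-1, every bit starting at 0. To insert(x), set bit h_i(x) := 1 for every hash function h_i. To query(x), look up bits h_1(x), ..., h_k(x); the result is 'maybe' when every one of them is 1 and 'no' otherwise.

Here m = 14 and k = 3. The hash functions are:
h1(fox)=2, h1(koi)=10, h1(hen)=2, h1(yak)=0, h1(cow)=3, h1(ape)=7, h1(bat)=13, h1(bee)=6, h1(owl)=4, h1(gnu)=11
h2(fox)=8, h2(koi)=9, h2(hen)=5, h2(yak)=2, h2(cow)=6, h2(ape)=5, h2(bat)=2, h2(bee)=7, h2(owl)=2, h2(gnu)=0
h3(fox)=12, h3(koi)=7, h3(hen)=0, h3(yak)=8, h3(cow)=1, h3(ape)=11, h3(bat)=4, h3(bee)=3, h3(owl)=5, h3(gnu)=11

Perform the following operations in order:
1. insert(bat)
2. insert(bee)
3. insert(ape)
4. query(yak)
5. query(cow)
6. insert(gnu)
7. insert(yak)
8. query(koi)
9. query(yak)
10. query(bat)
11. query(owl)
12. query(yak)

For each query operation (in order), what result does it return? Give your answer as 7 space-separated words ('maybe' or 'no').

Answer: no no no maybe maybe maybe maybe

Derivation:
Start: bits=00000000000000
Op 1: insert bat -> sets bits 2 4 13 -> bits=00101000000001
Op 2: insert bee -> sets bits 3 6 7 -> bits=00111011000001
Op 3: insert ape -> sets bits 5 7 11 -> bits=00111111000101
Op 4: query yak -> checks bit0=0, bit2=1, bit8=0 (has a 0) -> no
Op 5: query cow -> checks bit1=0, bit3=1, bit6=1 (has a 0) -> no
Op 6: insert gnu -> sets bits 0 11 -> bits=10111111000101
Op 7: insert yak -> sets bits 0 2 8 -> bits=10111111100101
Op 8: query koi -> checks bit7=1, bit9=0, bit10=0 (has a 0) -> no
Op 9: query yak -> checks bit0=1, bit2=1, bit8=1 (all 1) -> maybe
Op 10: query bat -> checks bit2=1, bit4=1, bit13=1 (all 1) -> maybe
Op 11: query owl -> checks bit2=1, bit4=1, bit5=1 (all 1) -> maybe
Op 12: query yak -> checks bit0=1, bit2=1, bit8=1 (all 1) -> maybe
Query results in order: no no no maybe maybe maybe maybe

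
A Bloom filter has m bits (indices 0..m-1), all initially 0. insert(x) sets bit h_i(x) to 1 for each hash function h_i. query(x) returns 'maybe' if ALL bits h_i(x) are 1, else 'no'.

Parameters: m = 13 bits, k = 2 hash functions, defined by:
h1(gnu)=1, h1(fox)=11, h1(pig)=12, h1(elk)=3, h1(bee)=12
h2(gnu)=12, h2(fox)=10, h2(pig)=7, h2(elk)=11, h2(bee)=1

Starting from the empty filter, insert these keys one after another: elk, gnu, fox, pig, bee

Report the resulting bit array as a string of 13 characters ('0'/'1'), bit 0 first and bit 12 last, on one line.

Answer: 0101000100111

Derivation:
Start: bits=0000000000000
After insert 'elk': sets bits 3 11 -> bits=0001000000010
After insert 'gnu': sets bits 1 12 -> bits=0101000000011
After insert 'fox': sets bits 10 11 -> bits=0101000000111
After insert 'pig': sets bits 7 12 -> bits=0101000100111
After insert 'bee': sets bits 1 12 -> bits=0101000100111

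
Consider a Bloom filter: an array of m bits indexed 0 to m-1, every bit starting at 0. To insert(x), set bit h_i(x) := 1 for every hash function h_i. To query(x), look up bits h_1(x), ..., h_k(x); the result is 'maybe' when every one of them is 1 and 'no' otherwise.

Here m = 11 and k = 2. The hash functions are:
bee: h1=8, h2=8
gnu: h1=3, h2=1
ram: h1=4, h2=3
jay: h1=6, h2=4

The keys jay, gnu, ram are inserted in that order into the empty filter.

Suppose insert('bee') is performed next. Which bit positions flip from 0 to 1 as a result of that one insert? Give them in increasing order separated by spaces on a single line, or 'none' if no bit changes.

Start: bits=00000000000
After insert 'jay': sets bits 4 6 -> bits=00001010000
After insert 'gnu': sets bits 1 3 -> bits=01011010000
After insert 'ram': sets bits 3 4 -> bits=01011010000
insert 'bee' would touch bits 8; currently bit8=0
Bits that are 0 among those (would change 0->1): 8

Answer: 8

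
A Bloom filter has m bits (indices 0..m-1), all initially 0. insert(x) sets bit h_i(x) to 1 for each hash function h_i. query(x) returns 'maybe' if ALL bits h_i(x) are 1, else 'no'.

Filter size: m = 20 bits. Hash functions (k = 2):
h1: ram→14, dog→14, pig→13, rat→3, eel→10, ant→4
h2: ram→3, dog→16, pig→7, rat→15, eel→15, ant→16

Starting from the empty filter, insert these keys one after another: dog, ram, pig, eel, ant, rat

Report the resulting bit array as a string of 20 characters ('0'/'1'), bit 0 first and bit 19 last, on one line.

Answer: 00011001001001111000

Derivation:
Start: bits=00000000000000000000
After insert 'dog': sets bits 14 16 -> bits=00000000000000101000
After insert 'ram': sets bits 3 14 -> bits=00010000000000101000
After insert 'pig': sets bits 7 13 -> bits=00010001000001101000
After insert 'eel': sets bits 10 15 -> bits=00010001001001111000
After insert 'ant': sets bits 4 16 -> bits=00011001001001111000
After insert 'rat': sets bits 3 15 -> bits=00011001001001111000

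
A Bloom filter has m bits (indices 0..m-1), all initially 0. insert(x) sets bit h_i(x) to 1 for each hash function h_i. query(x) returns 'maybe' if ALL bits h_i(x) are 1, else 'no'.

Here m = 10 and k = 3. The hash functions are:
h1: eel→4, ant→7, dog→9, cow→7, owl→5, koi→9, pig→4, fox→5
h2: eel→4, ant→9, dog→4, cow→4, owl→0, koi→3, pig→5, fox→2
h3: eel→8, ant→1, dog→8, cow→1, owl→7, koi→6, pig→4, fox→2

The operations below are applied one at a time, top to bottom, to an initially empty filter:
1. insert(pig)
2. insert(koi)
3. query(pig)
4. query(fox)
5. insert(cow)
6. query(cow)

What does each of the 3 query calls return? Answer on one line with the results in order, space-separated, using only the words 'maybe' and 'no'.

Start: bits=0000000000
Op 1: insert pig -> sets bits 4 5 -> bits=0000110000
Op 2: insert koi -> sets bits 3 6 9 -> bits=0001111001
Op 3: query pig -> checks bit4=1, bit5=1 (all 1) -> maybe
Op 4: query fox -> checks bit2=0, bit5=1 (has a 0) -> no
Op 5: insert cow -> sets bits 1 4 7 -> bits=0101111101
Op 6: query cow -> checks bit1=1, bit4=1, bit7=1 (all 1) -> maybe
Query results in order: maybe no maybe

Answer: maybe no maybe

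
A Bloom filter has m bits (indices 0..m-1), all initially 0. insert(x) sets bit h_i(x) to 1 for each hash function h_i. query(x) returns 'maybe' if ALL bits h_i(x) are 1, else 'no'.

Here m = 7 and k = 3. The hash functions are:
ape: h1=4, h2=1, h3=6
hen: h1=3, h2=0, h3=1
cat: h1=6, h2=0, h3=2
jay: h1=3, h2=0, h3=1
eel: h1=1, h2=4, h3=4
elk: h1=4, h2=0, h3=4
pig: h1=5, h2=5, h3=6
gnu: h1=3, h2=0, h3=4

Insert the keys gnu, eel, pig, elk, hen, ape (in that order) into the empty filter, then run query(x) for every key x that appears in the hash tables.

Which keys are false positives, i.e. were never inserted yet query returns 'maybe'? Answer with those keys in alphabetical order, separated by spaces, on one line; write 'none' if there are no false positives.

Answer: jay

Derivation:
Start: bits=0000000
After insert 'gnu': sets bits 0 3 4 -> bits=1001100
After insert 'eel': sets bits 1 4 -> bits=1101100
After insert 'pig': sets bits 5 6 -> bits=1101111
After insert 'elk': sets bits 0 4 -> bits=1101111
After insert 'hen': sets bits 0 1 3 -> bits=1101111
After insert 'ape': sets bits 1 4 6 -> bits=1101111
Not inserted: cat jay — query each against bits=1101111:
query cat: checks bit0=1, bit2=0, bit6=1 (has a 0) -> no => not a false positive
query jay: checks bit0=1, bit1=1, bit3=1 (all 1) -> maybe => FALSE POSITIVE
False positives (alphabetical): jay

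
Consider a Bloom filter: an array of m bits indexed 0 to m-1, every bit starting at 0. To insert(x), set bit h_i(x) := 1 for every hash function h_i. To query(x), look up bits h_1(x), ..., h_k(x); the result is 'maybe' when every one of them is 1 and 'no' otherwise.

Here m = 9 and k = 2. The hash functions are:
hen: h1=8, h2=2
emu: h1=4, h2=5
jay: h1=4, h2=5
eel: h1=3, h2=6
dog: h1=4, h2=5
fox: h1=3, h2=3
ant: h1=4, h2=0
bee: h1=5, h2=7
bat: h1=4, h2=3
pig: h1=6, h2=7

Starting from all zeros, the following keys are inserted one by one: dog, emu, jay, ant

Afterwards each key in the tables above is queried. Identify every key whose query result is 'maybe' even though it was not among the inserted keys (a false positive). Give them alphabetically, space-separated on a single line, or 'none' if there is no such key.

Answer: none

Derivation:
Start: bits=000000000
After insert 'dog': sets bits 4 5 -> bits=000011000
After insert 'emu': sets bits 4 5 -> bits=000011000
After insert 'jay': sets bits 4 5 -> bits=000011000
After insert 'ant': sets bits 0 4 -> bits=100011000
Not inserted: bat bee eel fox hen pig — query each against bits=100011000:
query bat: checks bit3=0, bit4=1 (has a 0) -> no => not a false positive
query bee: checks bit5=1, bit7=0 (has a 0) -> no => not a false positive
query eel: checks bit3=0, bit6=0 (has a 0) -> no => not a false positive
query fox: checks bit3=0 (has a 0) -> no => not a false positive
query hen: checks bit2=0, bit8=0 (has a 0) -> no => not a false positive
query pig: checks bit6=0, bit7=0 (has a 0) -> no => not a false positive
False positives (alphabetical): none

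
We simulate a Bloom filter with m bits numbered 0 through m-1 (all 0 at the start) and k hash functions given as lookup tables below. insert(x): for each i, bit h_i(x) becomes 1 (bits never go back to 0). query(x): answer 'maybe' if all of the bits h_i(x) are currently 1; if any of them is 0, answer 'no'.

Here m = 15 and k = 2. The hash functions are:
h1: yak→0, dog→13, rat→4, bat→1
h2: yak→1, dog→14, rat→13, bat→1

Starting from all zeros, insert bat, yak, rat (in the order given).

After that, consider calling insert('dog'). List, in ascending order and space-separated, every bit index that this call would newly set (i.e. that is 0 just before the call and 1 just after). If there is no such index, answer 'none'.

Start: bits=000000000000000
After insert 'bat': sets bits 1 -> bits=010000000000000
After insert 'yak': sets bits 0 1 -> bits=110000000000000
After insert 'rat': sets bits 4 13 -> bits=110010000000010
insert 'dog' would touch bits 13 14; currently bit13=1, bit14=0
Bits that are 0 among those (would change 0->1): 14

Answer: 14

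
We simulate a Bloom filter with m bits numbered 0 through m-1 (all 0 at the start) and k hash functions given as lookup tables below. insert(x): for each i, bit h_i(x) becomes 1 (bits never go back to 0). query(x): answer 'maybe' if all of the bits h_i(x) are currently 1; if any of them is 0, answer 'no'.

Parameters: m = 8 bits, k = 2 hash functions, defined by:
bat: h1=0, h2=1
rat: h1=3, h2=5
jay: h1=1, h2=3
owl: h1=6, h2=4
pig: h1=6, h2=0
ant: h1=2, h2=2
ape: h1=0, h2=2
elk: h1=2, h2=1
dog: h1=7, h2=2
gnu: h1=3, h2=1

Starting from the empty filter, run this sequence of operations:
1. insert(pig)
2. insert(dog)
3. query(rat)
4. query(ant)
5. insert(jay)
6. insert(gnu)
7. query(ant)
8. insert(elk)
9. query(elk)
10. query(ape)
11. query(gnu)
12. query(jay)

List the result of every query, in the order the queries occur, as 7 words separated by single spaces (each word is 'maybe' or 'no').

Answer: no maybe maybe maybe maybe maybe maybe

Derivation:
Start: bits=00000000
Op 1: insert pig -> sets bits 0 6 -> bits=10000010
Op 2: insert dog -> sets bits 2 7 -> bits=10100011
Op 3: query rat -> checks bit3=0, bit5=0 (has a 0) -> no
Op 4: query ant -> checks bit2=1 (all 1) -> maybe
Op 5: insert jay -> sets bits 1 3 -> bits=11110011
Op 6: insert gnu -> sets bits 1 3 -> bits=11110011
Op 7: query ant -> checks bit2=1 (all 1) -> maybe
Op 8: insert elk -> sets bits 1 2 -> bits=11110011
Op 9: query elk -> checks bit1=1, bit2=1 (all 1) -> maybe
Op 10: query ape -> checks bit0=1, bit2=1 (all 1) -> maybe
Op 11: query gnu -> checks bit1=1, bit3=1 (all 1) -> maybe
Op 12: query jay -> checks bit1=1, bit3=1 (all 1) -> maybe
Query results in order: no maybe maybe maybe maybe maybe maybe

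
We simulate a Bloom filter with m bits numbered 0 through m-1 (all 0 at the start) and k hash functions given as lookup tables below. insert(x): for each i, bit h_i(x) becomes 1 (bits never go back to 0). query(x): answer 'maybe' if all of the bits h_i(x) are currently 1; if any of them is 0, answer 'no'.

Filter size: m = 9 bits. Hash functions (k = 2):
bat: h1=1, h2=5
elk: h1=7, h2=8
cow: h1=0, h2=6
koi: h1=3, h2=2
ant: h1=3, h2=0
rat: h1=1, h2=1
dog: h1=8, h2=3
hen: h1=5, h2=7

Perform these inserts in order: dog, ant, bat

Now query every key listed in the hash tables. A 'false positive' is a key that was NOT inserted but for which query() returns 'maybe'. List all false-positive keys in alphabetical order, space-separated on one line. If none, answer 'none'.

Answer: rat

Derivation:
Start: bits=000000000
After insert 'dog': sets bits 3 8 -> bits=000100001
After insert 'ant': sets bits 0 3 -> bits=100100001
After insert 'bat': sets bits 1 5 -> bits=110101001
Not inserted: cow elk hen koi rat — query each against bits=110101001:
query cow: checks bit0=1, bit6=0 (has a 0) -> no => not a false positive
query elk: checks bit7=0, bit8=1 (has a 0) -> no => not a false positive
query hen: checks bit5=1, bit7=0 (has a 0) -> no => not a false positive
query koi: checks bit2=0, bit3=1 (has a 0) -> no => not a false positive
query rat: checks bit1=1 (all 1) -> maybe => FALSE POSITIVE
False positives (alphabetical): rat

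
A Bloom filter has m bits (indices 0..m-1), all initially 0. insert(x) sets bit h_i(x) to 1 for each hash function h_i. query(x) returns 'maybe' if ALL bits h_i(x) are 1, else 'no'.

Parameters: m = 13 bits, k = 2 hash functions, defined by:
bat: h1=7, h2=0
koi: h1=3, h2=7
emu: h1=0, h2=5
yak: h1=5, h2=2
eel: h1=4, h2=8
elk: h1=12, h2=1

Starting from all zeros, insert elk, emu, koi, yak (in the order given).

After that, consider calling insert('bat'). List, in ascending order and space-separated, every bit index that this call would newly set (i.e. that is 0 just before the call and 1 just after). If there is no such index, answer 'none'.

Start: bits=0000000000000
After insert 'elk': sets bits 1 12 -> bits=0100000000001
After insert 'emu': sets bits 0 5 -> bits=1100010000001
After insert 'koi': sets bits 3 7 -> bits=1101010100001
After insert 'yak': sets bits 2 5 -> bits=1111010100001
insert 'bat' would touch bits 0 7; currently bit0=1, bit7=1
Bits that are 0 among those (would change 0->1): none

Answer: none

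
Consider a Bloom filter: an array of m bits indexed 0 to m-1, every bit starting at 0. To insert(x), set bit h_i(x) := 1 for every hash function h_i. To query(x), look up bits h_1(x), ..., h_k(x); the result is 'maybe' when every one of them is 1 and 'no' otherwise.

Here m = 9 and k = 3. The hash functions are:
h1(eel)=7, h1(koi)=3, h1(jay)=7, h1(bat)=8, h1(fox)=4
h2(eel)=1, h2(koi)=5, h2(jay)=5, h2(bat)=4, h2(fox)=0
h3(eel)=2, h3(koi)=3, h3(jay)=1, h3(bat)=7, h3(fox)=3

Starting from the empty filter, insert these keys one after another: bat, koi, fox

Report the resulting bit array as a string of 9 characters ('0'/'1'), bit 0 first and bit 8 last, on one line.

Answer: 100111011

Derivation:
Start: bits=000000000
After insert 'bat': sets bits 4 7 8 -> bits=000010011
After insert 'koi': sets bits 3 5 -> bits=000111011
After insert 'fox': sets bits 0 3 4 -> bits=100111011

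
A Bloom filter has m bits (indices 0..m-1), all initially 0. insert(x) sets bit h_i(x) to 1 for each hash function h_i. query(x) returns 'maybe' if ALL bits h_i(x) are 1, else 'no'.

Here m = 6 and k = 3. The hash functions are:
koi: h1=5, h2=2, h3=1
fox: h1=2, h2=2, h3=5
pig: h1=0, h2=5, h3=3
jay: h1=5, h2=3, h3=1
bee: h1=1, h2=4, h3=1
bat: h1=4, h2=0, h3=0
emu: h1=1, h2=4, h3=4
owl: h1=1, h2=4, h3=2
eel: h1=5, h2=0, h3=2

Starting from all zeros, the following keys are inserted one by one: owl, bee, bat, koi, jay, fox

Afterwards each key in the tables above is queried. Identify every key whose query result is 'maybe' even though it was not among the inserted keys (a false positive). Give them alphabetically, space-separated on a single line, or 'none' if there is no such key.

Start: bits=000000
After insert 'owl': sets bits 1 2 4 -> bits=011010
After insert 'bee': sets bits 1 4 -> bits=011010
After insert 'bat': sets bits 0 4 -> bits=111010
After insert 'koi': sets bits 1 2 5 -> bits=111011
After insert 'jay': sets bits 1 3 5 -> bits=111111
After insert 'fox': sets bits 2 5 -> bits=111111
Not inserted: eel emu pig — query each against bits=111111:
query eel: checks bit0=1, bit2=1, bit5=1 (all 1) -> maybe => FALSE POSITIVE
query emu: checks bit1=1, bit4=1 (all 1) -> maybe => FALSE POSITIVE
query pig: checks bit0=1, bit3=1, bit5=1 (all 1) -> maybe => FALSE POSITIVE
False positives (alphabetical): eel emu pig

Answer: eel emu pig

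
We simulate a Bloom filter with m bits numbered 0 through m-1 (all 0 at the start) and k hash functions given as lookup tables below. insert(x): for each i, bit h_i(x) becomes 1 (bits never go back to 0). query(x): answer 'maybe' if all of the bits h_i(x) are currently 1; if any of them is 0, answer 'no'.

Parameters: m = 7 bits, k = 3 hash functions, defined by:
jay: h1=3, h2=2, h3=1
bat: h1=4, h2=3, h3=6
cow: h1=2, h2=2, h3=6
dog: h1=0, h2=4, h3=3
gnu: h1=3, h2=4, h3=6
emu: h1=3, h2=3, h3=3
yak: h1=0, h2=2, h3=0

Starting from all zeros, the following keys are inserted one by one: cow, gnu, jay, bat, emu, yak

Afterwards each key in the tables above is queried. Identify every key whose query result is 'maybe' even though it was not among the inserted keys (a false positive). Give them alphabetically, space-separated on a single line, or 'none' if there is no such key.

Answer: dog

Derivation:
Start: bits=0000000
After insert 'cow': sets bits 2 6 -> bits=0010001
After insert 'gnu': sets bits 3 4 6 -> bits=0011101
After insert 'jay': sets bits 1 2 3 -> bits=0111101
After insert 'bat': sets bits 3 4 6 -> bits=0111101
After insert 'emu': sets bits 3 -> bits=0111101
After insert 'yak': sets bits 0 2 -> bits=1111101
Not inserted: dog — query each against bits=1111101:
query dog: checks bit0=1, bit3=1, bit4=1 (all 1) -> maybe => FALSE POSITIVE
False positives (alphabetical): dog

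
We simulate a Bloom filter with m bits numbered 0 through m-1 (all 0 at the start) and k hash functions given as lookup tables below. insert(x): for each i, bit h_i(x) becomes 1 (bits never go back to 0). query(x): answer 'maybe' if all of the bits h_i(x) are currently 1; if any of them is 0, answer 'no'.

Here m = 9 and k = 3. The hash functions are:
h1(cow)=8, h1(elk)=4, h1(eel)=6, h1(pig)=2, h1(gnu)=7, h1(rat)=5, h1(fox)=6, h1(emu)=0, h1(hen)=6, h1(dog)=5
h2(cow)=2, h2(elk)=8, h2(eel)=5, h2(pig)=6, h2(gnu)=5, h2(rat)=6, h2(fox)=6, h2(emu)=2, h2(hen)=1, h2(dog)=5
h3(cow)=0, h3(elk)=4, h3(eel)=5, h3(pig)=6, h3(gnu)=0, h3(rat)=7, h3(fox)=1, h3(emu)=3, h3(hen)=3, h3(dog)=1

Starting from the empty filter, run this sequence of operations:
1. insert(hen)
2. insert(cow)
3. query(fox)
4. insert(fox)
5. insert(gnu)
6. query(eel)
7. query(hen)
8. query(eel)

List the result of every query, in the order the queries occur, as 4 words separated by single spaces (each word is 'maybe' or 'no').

Start: bits=000000000
Op 1: insert hen -> sets bits 1 3 6 -> bits=010100100
Op 2: insert cow -> sets bits 0 2 8 -> bits=111100101
Op 3: query fox -> checks bit1=1, bit6=1 (all 1) -> maybe
Op 4: insert fox -> sets bits 1 6 -> bits=111100101
Op 5: insert gnu -> sets bits 0 5 7 -> bits=111101111
Op 6: query eel -> checks bit5=1, bit6=1 (all 1) -> maybe
Op 7: query hen -> checks bit1=1, bit3=1, bit6=1 (all 1) -> maybe
Op 8: query eel -> checks bit5=1, bit6=1 (all 1) -> maybe
Query results in order: maybe maybe maybe maybe

Answer: maybe maybe maybe maybe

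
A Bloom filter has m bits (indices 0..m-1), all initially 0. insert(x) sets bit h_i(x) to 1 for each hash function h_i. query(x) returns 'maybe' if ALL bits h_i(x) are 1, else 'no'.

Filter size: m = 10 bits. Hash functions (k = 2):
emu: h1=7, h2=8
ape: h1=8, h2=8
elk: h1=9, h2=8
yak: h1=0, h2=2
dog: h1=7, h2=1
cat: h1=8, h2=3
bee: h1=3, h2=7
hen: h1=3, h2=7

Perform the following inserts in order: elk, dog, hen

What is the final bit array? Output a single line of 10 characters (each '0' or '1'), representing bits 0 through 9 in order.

Start: bits=0000000000
After insert 'elk': sets bits 8 9 -> bits=0000000011
After insert 'dog': sets bits 1 7 -> bits=0100000111
After insert 'hen': sets bits 3 7 -> bits=0101000111

Answer: 0101000111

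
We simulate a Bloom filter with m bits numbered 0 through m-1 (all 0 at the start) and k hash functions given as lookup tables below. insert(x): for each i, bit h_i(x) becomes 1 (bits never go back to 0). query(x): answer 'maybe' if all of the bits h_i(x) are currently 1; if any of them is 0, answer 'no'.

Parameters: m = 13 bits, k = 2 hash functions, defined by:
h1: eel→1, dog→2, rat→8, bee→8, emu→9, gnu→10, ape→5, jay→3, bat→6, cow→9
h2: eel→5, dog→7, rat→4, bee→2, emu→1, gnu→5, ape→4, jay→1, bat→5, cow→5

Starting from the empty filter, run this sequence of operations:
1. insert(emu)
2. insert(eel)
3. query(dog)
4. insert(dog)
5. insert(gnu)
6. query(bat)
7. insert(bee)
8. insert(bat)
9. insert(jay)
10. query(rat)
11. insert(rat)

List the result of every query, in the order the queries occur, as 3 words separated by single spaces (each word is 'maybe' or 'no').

Start: bits=0000000000000
Op 1: insert emu -> sets bits 1 9 -> bits=0100000001000
Op 2: insert eel -> sets bits 1 5 -> bits=0100010001000
Op 3: query dog -> checks bit2=0, bit7=0 (has a 0) -> no
Op 4: insert dog -> sets bits 2 7 -> bits=0110010101000
Op 5: insert gnu -> sets bits 5 10 -> bits=0110010101100
Op 6: query bat -> checks bit5=1, bit6=0 (has a 0) -> no
Op 7: insert bee -> sets bits 2 8 -> bits=0110010111100
Op 8: insert bat -> sets bits 5 6 -> bits=0110011111100
Op 9: insert jay -> sets bits 1 3 -> bits=0111011111100
Op 10: query rat -> checks bit4=0, bit8=1 (has a 0) -> no
Op 11: insert rat -> sets bits 4 8 -> bits=0111111111100
Query results in order: no no no

Answer: no no no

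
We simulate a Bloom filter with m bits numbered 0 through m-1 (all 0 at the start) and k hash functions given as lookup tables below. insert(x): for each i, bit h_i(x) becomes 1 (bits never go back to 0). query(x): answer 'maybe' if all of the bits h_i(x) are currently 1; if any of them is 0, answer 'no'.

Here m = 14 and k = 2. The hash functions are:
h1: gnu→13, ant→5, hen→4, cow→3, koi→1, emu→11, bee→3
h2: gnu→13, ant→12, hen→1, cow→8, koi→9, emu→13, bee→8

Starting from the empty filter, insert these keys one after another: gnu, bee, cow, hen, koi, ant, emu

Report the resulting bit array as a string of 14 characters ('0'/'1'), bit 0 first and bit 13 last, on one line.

Start: bits=00000000000000
After insert 'gnu': sets bits 13 -> bits=00000000000001
After insert 'bee': sets bits 3 8 -> bits=00010000100001
After insert 'cow': sets bits 3 8 -> bits=00010000100001
After insert 'hen': sets bits 1 4 -> bits=01011000100001
After insert 'koi': sets bits 1 9 -> bits=01011000110001
After insert 'ant': sets bits 5 12 -> bits=01011100110011
After insert 'emu': sets bits 11 13 -> bits=01011100110111

Answer: 01011100110111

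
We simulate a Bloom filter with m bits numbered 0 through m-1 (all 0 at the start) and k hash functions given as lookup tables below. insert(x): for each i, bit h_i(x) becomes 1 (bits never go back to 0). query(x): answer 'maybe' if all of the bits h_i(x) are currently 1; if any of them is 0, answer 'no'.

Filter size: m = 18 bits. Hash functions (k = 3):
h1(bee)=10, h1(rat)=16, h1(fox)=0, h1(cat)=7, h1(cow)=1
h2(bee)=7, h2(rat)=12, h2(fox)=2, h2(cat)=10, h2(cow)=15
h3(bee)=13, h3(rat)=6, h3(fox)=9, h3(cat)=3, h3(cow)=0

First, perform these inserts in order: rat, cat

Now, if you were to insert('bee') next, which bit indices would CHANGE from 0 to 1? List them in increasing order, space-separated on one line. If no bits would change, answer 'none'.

Start: bits=000000000000000000
After insert 'rat': sets bits 6 12 16 -> bits=000000100000100010
After insert 'cat': sets bits 3 7 10 -> bits=000100110010100010
insert 'bee' would touch bits 7 10 13; currently bit7=1, bit10=1, bit13=0
Bits that are 0 among those (would change 0->1): 13

Answer: 13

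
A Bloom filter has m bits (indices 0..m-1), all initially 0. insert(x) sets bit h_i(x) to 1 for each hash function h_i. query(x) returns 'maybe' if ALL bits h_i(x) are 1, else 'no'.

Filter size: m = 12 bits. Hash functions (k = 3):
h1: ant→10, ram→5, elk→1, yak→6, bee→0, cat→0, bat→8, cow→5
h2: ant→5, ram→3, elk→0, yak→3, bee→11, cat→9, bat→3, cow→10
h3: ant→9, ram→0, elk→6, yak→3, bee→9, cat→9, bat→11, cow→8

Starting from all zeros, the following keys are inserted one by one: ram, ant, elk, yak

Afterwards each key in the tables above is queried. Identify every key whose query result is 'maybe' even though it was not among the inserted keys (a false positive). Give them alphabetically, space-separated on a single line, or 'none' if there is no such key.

Start: bits=000000000000
After insert 'ram': sets bits 0 3 5 -> bits=100101000000
After insert 'ant': sets bits 5 9 10 -> bits=100101000110
After insert 'elk': sets bits 0 1 6 -> bits=110101100110
After insert 'yak': sets bits 3 6 -> bits=110101100110
Not inserted: bat bee cat cow — query each against bits=110101100110:
query bat: checks bit3=1, bit8=0, bit11=0 (has a 0) -> no => not a false positive
query bee: checks bit0=1, bit9=1, bit11=0 (has a 0) -> no => not a false positive
query cat: checks bit0=1, bit9=1 (all 1) -> maybe => FALSE POSITIVE
query cow: checks bit5=1, bit8=0, bit10=1 (has a 0) -> no => not a false positive
False positives (alphabetical): cat

Answer: cat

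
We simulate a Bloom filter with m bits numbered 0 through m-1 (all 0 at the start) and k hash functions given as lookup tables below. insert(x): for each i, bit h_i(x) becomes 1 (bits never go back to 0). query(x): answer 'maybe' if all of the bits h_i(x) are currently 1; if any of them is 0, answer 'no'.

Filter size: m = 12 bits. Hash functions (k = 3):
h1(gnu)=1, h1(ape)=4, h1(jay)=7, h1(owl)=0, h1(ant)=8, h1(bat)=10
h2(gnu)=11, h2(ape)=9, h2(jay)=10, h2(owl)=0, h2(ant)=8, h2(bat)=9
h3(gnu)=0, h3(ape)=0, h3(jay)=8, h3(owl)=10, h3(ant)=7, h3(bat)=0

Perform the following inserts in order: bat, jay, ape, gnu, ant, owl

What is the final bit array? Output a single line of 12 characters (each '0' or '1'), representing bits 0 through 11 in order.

Start: bits=000000000000
After insert 'bat': sets bits 0 9 10 -> bits=100000000110
After insert 'jay': sets bits 7 8 10 -> bits=100000011110
After insert 'ape': sets bits 0 4 9 -> bits=100010011110
After insert 'gnu': sets bits 0 1 11 -> bits=110010011111
After insert 'ant': sets bits 7 8 -> bits=110010011111
After insert 'owl': sets bits 0 10 -> bits=110010011111

Answer: 110010011111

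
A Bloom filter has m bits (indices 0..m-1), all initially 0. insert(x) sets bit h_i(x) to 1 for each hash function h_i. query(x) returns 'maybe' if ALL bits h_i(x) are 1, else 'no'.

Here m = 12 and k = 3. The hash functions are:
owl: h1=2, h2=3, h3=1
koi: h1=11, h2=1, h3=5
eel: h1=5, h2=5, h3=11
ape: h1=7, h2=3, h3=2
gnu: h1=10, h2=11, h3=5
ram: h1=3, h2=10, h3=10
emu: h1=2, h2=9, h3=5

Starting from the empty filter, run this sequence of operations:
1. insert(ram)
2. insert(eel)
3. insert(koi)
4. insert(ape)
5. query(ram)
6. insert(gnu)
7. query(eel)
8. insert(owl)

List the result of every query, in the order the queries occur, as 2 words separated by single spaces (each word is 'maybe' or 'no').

Answer: maybe maybe

Derivation:
Start: bits=000000000000
Op 1: insert ram -> sets bits 3 10 -> bits=000100000010
Op 2: insert eel -> sets bits 5 11 -> bits=000101000011
Op 3: insert koi -> sets bits 1 5 11 -> bits=010101000011
Op 4: insert ape -> sets bits 2 3 7 -> bits=011101010011
Op 5: query ram -> checks bit3=1, bit10=1 (all 1) -> maybe
Op 6: insert gnu -> sets bits 5 10 11 -> bits=011101010011
Op 7: query eel -> checks bit5=1, bit11=1 (all 1) -> maybe
Op 8: insert owl -> sets bits 1 2 3 -> bits=011101010011
Query results in order: maybe maybe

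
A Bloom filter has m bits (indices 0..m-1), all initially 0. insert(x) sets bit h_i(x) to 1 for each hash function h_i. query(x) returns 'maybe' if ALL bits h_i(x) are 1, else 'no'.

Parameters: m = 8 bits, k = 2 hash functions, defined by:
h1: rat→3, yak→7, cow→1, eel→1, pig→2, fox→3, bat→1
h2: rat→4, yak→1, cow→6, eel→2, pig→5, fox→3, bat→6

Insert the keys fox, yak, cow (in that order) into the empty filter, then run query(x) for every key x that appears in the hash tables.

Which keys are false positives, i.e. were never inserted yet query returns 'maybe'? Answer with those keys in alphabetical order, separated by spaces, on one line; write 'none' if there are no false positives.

Start: bits=00000000
After insert 'fox': sets bits 3 -> bits=00010000
After insert 'yak': sets bits 1 7 -> bits=01010001
After insert 'cow': sets bits 1 6 -> bits=01010011
Not inserted: bat eel pig rat — query each against bits=01010011:
query bat: checks bit1=1, bit6=1 (all 1) -> maybe => FALSE POSITIVE
query eel: checks bit1=1, bit2=0 (has a 0) -> no => not a false positive
query pig: checks bit2=0, bit5=0 (has a 0) -> no => not a false positive
query rat: checks bit3=1, bit4=0 (has a 0) -> no => not a false positive
False positives (alphabetical): bat

Answer: bat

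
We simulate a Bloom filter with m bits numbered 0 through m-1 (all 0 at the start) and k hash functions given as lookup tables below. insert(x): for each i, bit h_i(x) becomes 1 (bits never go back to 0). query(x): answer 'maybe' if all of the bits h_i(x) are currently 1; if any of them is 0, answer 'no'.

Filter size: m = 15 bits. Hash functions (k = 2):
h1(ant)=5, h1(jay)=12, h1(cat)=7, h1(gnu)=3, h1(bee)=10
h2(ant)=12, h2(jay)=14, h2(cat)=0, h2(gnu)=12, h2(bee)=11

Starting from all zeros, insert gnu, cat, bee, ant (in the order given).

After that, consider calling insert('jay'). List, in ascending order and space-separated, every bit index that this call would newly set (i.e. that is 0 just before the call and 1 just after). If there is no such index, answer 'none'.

Start: bits=000000000000000
After insert 'gnu': sets bits 3 12 -> bits=000100000000100
After insert 'cat': sets bits 0 7 -> bits=100100010000100
After insert 'bee': sets bits 10 11 -> bits=100100010011100
After insert 'ant': sets bits 5 12 -> bits=100101010011100
insert 'jay' would touch bits 12 14; currently bit12=1, bit14=0
Bits that are 0 among those (would change 0->1): 14

Answer: 14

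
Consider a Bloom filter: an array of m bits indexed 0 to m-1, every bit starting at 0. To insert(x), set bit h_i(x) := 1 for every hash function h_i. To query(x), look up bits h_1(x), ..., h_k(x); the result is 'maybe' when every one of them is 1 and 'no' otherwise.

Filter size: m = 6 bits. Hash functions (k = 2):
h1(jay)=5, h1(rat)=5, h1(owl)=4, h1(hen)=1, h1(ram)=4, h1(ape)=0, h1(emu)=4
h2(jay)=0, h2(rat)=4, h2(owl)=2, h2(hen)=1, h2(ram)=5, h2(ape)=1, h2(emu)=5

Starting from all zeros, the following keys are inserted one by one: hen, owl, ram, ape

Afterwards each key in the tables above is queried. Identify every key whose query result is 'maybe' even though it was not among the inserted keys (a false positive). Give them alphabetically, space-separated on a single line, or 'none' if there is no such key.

Start: bits=000000
After insert 'hen': sets bits 1 -> bits=010000
After insert 'owl': sets bits 2 4 -> bits=011010
After insert 'ram': sets bits 4 5 -> bits=011011
After insert 'ape': sets bits 0 1 -> bits=111011
Not inserted: emu jay rat — query each against bits=111011:
query emu: checks bit4=1, bit5=1 (all 1) -> maybe => FALSE POSITIVE
query jay: checks bit0=1, bit5=1 (all 1) -> maybe => FALSE POSITIVE
query rat: checks bit4=1, bit5=1 (all 1) -> maybe => FALSE POSITIVE
False positives (alphabetical): emu jay rat

Answer: emu jay rat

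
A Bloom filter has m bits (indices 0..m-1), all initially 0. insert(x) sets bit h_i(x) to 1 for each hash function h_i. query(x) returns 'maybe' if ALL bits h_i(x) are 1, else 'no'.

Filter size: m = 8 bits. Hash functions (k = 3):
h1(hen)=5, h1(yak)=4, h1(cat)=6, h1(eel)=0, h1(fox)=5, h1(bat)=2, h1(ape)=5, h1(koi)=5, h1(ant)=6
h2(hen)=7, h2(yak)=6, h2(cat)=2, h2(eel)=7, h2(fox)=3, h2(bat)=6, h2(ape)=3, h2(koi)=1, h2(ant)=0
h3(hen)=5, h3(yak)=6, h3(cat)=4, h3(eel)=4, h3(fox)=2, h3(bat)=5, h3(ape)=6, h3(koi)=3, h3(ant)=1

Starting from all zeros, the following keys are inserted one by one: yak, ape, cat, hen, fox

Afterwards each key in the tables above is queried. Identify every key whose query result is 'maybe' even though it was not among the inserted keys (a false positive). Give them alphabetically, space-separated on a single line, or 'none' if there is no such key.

Answer: bat

Derivation:
Start: bits=00000000
After insert 'yak': sets bits 4 6 -> bits=00001010
After insert 'ape': sets bits 3 5 6 -> bits=00011110
After insert 'cat': sets bits 2 4 6 -> bits=00111110
After insert 'hen': sets bits 5 7 -> bits=00111111
After insert 'fox': sets bits 2 3 5 -> bits=00111111
Not inserted: ant bat eel koi — query each against bits=00111111:
query ant: checks bit0=0, bit1=0, bit6=1 (has a 0) -> no => not a false positive
query bat: checks bit2=1, bit5=1, bit6=1 (all 1) -> maybe => FALSE POSITIVE
query eel: checks bit0=0, bit4=1, bit7=1 (has a 0) -> no => not a false positive
query koi: checks bit1=0, bit3=1, bit5=1 (has a 0) -> no => not a false positive
False positives (alphabetical): bat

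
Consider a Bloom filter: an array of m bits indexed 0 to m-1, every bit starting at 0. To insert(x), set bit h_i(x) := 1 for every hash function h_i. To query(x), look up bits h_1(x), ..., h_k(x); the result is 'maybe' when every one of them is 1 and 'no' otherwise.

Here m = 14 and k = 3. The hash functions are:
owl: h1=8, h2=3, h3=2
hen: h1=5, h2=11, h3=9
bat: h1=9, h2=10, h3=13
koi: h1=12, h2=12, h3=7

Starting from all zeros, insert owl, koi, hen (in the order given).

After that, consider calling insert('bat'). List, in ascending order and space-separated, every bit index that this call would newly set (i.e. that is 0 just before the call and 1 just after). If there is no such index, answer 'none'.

Start: bits=00000000000000
After insert 'owl': sets bits 2 3 8 -> bits=00110000100000
After insert 'koi': sets bits 7 12 -> bits=00110001100010
After insert 'hen': sets bits 5 9 11 -> bits=00110101110110
insert 'bat' would touch bits 9 10 13; currently bit9=1, bit10=0, bit13=0
Bits that are 0 among those (would change 0->1): 10 13

Answer: 10 13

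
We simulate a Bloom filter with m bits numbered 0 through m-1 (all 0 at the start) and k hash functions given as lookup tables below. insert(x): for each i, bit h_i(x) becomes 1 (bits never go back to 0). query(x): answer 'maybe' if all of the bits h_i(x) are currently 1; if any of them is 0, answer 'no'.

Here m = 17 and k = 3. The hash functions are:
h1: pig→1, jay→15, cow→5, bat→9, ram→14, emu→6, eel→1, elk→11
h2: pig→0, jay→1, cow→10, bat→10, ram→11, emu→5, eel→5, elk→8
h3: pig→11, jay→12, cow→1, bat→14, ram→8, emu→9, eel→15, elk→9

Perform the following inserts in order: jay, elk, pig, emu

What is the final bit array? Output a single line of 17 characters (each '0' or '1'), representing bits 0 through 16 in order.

Answer: 11000110110110010

Derivation:
Start: bits=00000000000000000
After insert 'jay': sets bits 1 12 15 -> bits=01000000000010010
After insert 'elk': sets bits 8 9 11 -> bits=01000000110110010
After insert 'pig': sets bits 0 1 11 -> bits=11000000110110010
After insert 'emu': sets bits 5 6 9 -> bits=11000110110110010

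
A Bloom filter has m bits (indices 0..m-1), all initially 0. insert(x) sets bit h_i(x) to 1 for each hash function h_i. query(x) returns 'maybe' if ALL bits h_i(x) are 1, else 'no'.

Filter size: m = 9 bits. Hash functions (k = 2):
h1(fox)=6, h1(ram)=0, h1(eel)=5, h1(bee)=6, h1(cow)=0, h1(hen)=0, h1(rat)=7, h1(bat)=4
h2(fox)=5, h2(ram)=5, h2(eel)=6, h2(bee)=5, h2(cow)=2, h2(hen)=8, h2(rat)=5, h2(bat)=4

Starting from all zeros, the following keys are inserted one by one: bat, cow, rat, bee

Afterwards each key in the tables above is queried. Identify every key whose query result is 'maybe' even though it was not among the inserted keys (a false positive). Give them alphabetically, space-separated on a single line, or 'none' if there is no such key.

Start: bits=000000000
After insert 'bat': sets bits 4 -> bits=000010000
After insert 'cow': sets bits 0 2 -> bits=101010000
After insert 'rat': sets bits 5 7 -> bits=101011010
After insert 'bee': sets bits 5 6 -> bits=101011110
Not inserted: eel fox hen ram — query each against bits=101011110:
query eel: checks bit5=1, bit6=1 (all 1) -> maybe => FALSE POSITIVE
query fox: checks bit5=1, bit6=1 (all 1) -> maybe => FALSE POSITIVE
query hen: checks bit0=1, bit8=0 (has a 0) -> no => not a false positive
query ram: checks bit0=1, bit5=1 (all 1) -> maybe => FALSE POSITIVE
False positives (alphabetical): eel fox ram

Answer: eel fox ram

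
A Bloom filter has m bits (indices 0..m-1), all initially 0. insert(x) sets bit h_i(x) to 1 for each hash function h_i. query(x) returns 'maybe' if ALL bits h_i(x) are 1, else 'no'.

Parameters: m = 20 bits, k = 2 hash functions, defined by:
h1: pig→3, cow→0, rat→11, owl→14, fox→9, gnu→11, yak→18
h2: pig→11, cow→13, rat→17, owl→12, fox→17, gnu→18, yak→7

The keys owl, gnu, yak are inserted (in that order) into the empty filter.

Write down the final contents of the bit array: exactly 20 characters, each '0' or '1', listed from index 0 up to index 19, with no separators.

Start: bits=00000000000000000000
After insert 'owl': sets bits 12 14 -> bits=00000000000010100000
After insert 'gnu': sets bits 11 18 -> bits=00000000000110100010
After insert 'yak': sets bits 7 18 -> bits=00000001000110100010

Answer: 00000001000110100010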